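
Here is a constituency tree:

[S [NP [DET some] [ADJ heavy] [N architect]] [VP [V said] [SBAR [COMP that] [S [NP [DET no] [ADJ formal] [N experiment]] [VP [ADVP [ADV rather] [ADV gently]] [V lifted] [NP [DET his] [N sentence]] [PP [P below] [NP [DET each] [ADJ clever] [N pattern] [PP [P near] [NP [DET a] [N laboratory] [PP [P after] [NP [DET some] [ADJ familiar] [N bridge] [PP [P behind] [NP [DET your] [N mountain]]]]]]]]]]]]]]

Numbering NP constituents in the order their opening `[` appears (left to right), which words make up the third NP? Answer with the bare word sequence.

his sentence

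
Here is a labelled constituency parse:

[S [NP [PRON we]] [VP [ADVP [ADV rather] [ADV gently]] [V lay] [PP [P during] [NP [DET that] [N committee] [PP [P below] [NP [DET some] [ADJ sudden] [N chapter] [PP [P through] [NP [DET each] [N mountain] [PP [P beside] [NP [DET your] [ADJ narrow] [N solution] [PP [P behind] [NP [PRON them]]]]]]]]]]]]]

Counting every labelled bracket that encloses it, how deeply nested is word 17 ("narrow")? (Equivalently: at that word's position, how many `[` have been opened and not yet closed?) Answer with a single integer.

11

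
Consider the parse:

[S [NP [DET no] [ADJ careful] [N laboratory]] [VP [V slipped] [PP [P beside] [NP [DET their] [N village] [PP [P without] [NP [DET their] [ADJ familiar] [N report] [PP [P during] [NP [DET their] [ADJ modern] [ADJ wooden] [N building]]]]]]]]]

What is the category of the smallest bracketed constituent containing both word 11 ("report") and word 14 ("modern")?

NP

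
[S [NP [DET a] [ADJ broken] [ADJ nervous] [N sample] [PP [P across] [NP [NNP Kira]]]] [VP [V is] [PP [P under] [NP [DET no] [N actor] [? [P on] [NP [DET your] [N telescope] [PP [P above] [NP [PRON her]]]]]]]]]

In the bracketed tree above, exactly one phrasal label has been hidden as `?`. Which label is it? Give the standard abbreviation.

PP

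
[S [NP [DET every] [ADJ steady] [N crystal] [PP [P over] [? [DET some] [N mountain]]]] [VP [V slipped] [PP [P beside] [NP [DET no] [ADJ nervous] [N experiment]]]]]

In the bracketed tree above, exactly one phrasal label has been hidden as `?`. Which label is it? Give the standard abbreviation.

NP

The `?` node immediately contains: DET 'some', N 'mountain'. That is the internal structure of a noun phrase, so the label is NP.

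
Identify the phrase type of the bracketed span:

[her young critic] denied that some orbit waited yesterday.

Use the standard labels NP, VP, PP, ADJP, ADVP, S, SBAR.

The bracketed span "her young critic" is headed by "critic", making it a noun phrase (NP).

NP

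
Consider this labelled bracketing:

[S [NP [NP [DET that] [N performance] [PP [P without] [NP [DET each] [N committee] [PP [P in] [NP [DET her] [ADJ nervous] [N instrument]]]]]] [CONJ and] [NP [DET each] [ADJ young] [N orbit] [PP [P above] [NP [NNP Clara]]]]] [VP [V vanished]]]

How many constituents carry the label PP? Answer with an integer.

3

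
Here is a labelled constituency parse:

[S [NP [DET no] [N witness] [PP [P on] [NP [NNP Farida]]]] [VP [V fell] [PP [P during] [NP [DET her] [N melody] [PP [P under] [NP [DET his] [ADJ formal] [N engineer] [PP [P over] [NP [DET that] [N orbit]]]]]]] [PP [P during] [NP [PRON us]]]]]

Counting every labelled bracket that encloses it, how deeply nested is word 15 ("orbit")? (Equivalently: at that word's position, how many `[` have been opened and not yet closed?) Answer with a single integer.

9

Counting open brackets not yet closed at "orbit": [S [VP [PP [NP [PP [NP [PP [NP [N = 9.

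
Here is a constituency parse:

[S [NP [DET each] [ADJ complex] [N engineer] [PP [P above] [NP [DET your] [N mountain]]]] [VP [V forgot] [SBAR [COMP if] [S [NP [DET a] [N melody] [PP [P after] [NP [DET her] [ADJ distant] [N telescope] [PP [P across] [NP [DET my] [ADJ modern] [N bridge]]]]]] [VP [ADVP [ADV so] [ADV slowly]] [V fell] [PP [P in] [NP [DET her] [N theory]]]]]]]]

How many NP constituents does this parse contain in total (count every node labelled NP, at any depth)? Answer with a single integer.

6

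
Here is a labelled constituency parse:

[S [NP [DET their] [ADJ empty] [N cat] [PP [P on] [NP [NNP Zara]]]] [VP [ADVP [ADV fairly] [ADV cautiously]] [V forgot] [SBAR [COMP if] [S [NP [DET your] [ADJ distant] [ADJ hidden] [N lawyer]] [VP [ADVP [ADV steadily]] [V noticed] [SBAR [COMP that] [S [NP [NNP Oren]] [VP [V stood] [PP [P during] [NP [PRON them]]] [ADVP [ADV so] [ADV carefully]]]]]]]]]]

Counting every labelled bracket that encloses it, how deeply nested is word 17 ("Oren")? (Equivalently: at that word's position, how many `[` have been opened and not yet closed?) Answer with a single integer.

Path from the root down to the word: S → VP → SBAR → S → VP → SBAR → S → NP → NNP. That is 9 enclosing brackets.

9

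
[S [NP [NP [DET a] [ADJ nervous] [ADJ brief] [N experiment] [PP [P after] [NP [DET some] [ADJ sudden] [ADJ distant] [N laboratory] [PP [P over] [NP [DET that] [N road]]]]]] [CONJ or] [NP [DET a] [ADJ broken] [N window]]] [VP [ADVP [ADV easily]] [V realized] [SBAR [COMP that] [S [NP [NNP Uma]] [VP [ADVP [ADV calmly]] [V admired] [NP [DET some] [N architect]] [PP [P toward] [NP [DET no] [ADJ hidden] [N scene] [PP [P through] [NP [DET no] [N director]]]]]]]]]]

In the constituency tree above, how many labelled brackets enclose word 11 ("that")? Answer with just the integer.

Path from the root down to the word: S → NP → NP → PP → NP → PP → NP → DET. That is 8 enclosing brackets.

8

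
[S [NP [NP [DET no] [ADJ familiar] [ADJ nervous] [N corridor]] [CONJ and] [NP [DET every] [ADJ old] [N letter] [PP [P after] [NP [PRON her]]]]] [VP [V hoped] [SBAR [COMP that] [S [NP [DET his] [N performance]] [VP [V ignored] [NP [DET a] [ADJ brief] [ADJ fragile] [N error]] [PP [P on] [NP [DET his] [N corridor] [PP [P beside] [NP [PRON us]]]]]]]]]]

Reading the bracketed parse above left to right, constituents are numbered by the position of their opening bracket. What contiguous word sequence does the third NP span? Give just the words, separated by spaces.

The NP opening brackets appear, in order, over: "no familiar nervous corridor and every old letter after her"; "no familiar nervous corridor"; "every old letter after her"; "her"; "his performance"; "a brief fragile error"; "his corridor beside us"; "us". The third one spans "every old letter after her".

every old letter after her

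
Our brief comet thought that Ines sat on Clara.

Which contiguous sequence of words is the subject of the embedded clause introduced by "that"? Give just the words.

Ines

In the embedded clause introduced by "that" the verb is "sat"; the NP preceding it, "Ines", is the subject.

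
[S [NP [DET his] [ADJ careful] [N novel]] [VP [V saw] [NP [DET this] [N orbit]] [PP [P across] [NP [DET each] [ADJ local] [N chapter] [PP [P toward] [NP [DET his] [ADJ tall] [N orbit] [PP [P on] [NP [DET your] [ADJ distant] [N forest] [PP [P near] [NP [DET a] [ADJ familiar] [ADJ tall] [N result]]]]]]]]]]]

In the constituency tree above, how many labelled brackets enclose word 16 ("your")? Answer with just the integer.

The word sits inside DET, which is inside NP, inside PP, inside NP, inside PP, inside NP, inside PP, inside VP, inside S — 9 brackets in all.

9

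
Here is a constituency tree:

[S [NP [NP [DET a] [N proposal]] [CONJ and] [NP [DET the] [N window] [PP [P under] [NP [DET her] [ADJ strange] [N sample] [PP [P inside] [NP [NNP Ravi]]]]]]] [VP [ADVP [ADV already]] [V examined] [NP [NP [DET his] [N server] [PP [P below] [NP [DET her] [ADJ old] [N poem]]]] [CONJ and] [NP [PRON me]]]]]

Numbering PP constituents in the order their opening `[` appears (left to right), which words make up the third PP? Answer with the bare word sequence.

below her old poem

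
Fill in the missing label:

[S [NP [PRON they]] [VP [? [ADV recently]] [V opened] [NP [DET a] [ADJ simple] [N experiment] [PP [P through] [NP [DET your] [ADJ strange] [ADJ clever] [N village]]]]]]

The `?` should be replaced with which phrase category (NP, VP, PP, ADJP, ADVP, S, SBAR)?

ADVP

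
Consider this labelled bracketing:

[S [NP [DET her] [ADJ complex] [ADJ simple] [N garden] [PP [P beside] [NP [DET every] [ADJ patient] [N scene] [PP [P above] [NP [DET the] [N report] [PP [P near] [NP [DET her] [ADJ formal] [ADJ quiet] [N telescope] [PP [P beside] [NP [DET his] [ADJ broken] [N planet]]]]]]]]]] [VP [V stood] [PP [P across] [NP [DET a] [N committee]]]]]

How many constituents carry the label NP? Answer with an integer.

6

The NP constituents are: [NP her complex simple garden beside every patient scene above the report near her formal quiet telescope beside his broken planet]; [NP every patient scene above the report near her formal quiet telescope beside his broken planet]; [NP the report near her formal quiet telescope beside his broken planet]; [NP her formal quiet telescope beside his broken planet]; [NP his broken planet]; [NP a committee]. Total: 6.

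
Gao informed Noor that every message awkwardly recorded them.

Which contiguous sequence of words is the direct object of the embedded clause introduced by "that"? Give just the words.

them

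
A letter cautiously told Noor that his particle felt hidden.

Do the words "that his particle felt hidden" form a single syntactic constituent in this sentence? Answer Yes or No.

Yes

"that his particle felt hidden" is exactly the subordinate clause [SBAR that his particle felt hidden], a complete constituent.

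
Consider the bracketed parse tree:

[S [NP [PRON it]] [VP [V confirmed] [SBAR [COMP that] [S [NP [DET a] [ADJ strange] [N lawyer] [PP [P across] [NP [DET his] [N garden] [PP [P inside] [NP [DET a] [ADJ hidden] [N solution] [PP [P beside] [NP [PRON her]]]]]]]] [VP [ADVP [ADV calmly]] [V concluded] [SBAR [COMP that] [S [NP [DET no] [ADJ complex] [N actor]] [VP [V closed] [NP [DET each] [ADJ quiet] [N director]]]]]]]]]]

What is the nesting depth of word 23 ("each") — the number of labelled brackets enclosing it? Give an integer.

10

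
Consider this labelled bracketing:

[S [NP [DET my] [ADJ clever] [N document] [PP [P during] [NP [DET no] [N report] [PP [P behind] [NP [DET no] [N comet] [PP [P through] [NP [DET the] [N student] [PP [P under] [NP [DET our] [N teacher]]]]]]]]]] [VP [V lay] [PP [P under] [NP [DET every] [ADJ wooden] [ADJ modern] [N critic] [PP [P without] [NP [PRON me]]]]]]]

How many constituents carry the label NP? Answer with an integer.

Listing each NP by its span: [NP my clever document during no report behind no comet through the student under our teacher]; [NP no report behind no comet through the student under our teacher]; [NP no comet through the student under our teacher]; [NP the student under our teacher]; [NP our teacher]; [NP every wooden modern critic without me] … — that makes 7.

7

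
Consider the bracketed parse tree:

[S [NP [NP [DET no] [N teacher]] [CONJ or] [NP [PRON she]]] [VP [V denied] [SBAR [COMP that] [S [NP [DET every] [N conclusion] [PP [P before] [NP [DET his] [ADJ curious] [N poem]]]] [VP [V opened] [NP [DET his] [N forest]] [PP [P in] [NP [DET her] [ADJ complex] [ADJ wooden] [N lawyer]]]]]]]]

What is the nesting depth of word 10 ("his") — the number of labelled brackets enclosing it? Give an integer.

8

Counting open brackets not yet closed at "his": [S [VP [SBAR [S [NP [PP [NP [DET = 8.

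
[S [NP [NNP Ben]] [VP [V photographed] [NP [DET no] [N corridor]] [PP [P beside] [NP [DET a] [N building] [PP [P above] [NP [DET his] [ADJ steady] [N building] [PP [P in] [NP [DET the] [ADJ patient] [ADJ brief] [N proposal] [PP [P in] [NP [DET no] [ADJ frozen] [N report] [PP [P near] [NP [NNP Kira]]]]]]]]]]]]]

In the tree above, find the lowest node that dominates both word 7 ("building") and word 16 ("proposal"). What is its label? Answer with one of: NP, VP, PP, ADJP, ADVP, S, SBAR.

NP

Word 7 lies under S → VP → PP → NP → N; word 16 lies under S → VP → PP → NP → PP → NP → PP → NP → N. The lowest shared node is the NP.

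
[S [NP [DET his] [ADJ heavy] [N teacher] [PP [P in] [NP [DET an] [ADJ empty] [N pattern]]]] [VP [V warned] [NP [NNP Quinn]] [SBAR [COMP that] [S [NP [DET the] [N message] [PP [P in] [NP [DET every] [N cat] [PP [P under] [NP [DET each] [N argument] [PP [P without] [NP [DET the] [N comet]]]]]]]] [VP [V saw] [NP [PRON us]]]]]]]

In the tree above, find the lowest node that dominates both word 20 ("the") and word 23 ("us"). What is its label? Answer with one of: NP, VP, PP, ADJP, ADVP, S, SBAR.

Word 20 lies under S → VP → SBAR → S → NP → PP → NP → PP → NP → PP → NP → DET; word 23 lies under S → VP → SBAR → S → VP → NP → PRON. The lowest shared node is the S.

S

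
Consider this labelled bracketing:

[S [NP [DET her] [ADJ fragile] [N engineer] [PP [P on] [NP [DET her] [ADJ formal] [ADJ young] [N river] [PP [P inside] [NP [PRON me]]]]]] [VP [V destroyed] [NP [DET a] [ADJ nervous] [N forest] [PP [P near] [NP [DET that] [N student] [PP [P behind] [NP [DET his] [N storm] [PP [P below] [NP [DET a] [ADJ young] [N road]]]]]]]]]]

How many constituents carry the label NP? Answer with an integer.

7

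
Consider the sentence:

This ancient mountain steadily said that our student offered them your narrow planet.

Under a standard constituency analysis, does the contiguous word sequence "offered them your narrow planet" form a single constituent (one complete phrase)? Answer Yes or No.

"offered them your narrow planet" is exactly the verb phrase [VP offered them your narrow planet], a complete constituent.

Yes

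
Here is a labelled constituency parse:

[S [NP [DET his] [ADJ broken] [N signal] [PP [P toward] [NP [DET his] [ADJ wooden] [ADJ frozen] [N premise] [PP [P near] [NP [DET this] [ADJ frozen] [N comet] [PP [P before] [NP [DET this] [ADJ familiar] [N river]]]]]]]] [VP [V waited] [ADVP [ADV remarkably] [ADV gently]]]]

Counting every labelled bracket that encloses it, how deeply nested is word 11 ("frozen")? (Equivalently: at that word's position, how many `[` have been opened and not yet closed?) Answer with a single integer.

Path from the root down to the word: S → NP → PP → NP → PP → NP → ADJ. That is 7 enclosing brackets.

7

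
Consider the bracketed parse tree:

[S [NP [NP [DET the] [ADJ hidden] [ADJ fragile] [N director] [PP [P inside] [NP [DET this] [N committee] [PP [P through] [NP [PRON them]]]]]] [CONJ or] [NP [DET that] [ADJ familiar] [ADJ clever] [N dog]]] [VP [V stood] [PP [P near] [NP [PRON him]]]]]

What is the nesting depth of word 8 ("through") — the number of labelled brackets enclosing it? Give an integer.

The word sits inside P, which is inside PP, inside NP, inside PP, inside NP, inside NP, inside S — 7 brackets in all.

7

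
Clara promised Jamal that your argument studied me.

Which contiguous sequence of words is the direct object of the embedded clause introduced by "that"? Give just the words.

"studied" heads the VP of the embedded clause introduced by "that", and "me" is its direct object.

me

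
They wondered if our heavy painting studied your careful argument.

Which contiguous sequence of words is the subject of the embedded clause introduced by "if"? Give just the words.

our heavy painting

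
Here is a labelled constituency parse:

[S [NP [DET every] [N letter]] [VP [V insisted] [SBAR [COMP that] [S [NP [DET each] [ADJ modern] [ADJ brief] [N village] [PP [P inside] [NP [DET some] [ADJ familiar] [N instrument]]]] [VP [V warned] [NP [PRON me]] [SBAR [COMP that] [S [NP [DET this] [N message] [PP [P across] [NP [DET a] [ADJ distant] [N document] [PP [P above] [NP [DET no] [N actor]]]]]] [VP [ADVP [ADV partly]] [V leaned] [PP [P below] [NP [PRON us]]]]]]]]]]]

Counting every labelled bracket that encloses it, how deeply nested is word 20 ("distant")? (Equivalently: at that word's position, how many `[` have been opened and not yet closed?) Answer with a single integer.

11

Counting open brackets not yet closed at "distant": [S [VP [SBAR [S [VP [SBAR [S [NP [PP [NP [ADJ = 11.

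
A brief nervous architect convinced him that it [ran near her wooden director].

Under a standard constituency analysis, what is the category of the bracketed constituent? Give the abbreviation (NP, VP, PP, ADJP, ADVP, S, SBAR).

VP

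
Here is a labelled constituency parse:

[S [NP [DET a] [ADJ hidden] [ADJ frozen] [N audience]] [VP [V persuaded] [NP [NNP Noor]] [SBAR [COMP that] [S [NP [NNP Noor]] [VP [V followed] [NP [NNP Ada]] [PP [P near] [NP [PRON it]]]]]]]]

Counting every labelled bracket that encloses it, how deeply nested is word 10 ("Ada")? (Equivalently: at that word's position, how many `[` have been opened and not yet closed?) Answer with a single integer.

7

Counting open brackets not yet closed at "Ada": [S [VP [SBAR [S [VP [NP [NNP = 7.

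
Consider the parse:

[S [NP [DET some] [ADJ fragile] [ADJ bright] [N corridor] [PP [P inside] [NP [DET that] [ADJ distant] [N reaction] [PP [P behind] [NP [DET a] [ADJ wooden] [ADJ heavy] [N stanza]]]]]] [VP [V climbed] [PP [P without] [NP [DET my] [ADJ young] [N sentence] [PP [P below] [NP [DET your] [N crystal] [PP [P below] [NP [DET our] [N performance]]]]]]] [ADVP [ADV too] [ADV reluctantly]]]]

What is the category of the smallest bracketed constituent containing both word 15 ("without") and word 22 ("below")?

Word 15 lies under S → VP → PP → P; word 22 lies under S → VP → PP → NP → PP → NP → PP → P. The lowest shared node is the PP.

PP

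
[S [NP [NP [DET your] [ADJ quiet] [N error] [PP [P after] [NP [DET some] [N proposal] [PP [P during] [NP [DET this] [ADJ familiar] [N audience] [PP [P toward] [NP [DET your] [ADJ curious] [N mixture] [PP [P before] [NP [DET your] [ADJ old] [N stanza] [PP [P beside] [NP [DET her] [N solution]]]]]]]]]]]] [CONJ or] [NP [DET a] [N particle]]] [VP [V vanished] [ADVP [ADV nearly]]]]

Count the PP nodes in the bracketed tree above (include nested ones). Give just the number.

5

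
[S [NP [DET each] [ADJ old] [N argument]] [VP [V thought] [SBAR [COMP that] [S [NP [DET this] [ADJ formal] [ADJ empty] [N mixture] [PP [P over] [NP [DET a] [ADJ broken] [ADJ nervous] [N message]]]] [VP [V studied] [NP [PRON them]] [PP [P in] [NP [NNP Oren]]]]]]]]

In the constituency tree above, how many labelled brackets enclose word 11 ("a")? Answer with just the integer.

8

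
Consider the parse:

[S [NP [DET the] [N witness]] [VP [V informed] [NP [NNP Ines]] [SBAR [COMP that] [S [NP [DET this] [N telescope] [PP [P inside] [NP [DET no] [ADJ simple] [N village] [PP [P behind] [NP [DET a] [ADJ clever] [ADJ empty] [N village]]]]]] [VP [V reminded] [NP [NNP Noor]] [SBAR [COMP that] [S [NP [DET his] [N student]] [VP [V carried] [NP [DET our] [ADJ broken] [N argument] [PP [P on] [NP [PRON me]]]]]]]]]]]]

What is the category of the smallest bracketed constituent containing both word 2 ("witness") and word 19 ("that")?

S

The smallest bracket enclosing both words is [S the witness informed Ines that this telescope inside no simple village behind a clever empty village reminded Noor that his student carried our broken argument on me], so the label is S.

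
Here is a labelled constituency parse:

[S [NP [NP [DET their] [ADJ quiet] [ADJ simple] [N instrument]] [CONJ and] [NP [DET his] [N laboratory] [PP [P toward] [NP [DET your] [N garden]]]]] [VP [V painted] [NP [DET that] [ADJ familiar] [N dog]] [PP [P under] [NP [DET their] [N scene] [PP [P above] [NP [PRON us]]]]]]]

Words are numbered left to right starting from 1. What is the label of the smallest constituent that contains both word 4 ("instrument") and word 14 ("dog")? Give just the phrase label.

The smallest bracket enclosing both words is [S their quiet simple instrument and his laboratory toward your garden painted that familiar dog under their scene above us], so the label is S.

S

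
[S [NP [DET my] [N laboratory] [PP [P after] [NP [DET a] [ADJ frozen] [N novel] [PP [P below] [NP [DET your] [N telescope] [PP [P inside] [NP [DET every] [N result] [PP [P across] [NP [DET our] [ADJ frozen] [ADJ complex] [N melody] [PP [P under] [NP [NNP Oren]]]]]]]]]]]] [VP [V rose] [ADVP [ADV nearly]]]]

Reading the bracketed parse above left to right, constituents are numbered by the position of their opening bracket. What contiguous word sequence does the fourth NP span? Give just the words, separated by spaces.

every result across our frozen complex melody under Oren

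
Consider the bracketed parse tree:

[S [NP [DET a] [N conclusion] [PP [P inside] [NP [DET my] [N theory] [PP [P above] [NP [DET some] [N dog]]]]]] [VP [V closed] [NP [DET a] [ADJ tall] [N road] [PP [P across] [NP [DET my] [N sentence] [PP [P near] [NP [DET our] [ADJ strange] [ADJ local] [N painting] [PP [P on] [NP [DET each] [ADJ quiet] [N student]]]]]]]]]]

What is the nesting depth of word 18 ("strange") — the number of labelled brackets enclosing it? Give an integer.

8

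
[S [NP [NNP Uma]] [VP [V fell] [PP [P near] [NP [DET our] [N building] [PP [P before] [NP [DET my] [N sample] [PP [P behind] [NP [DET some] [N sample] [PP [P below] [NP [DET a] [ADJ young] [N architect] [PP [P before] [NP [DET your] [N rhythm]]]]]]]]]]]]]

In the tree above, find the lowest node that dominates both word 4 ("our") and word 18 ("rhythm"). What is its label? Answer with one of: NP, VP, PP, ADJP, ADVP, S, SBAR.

NP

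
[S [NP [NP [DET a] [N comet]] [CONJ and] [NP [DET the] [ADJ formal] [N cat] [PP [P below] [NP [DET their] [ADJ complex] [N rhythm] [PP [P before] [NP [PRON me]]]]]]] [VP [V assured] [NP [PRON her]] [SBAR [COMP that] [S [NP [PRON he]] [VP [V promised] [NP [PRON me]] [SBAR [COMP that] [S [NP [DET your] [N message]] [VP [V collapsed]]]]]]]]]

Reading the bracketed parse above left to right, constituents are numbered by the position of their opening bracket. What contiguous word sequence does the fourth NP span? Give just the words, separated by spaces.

their complex rhythm before me

The NP opening brackets appear, in order, over: "a comet and the formal cat below their complex rhythm before me"; "a comet"; "the formal cat below their complex rhythm before me"; "their complex rhythm before me"; "me"; "her"; "he"; "me"; "your message". The fourth one spans "their complex rhythm before me".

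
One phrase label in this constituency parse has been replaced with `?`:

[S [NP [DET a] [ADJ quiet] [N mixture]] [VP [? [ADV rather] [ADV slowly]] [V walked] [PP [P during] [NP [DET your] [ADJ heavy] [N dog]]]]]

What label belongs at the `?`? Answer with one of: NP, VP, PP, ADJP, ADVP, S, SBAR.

The `?` node immediately contains: ADV 'rather', ADV 'slowly'. That is the internal structure of an adverb phrase, so the label is ADVP.

ADVP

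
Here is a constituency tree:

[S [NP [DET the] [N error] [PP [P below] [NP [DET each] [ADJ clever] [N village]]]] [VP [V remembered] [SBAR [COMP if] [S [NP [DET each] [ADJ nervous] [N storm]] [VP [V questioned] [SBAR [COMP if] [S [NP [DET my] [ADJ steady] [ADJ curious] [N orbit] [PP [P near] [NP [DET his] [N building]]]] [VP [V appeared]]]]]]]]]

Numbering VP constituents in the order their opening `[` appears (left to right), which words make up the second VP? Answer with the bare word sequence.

questioned if my steady curious orbit near his building appeared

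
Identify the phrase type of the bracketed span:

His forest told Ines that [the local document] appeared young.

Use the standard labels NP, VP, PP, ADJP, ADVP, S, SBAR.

NP

The span is built around the noun "document" — a noun phrase (NP).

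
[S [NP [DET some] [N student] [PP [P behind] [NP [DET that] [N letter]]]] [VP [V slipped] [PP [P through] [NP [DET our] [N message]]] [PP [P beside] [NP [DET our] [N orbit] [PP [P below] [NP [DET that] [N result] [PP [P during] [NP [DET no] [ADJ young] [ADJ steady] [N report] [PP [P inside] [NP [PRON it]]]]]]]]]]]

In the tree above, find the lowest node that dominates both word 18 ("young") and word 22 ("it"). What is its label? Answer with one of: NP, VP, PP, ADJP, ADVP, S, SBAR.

NP

Word 18 lies under S → VP → PP → NP → PP → NP → PP → NP → ADJ; word 22 lies under S → VP → PP → NP → PP → NP → PP → NP → PP → NP → PRON. The lowest shared node is the NP.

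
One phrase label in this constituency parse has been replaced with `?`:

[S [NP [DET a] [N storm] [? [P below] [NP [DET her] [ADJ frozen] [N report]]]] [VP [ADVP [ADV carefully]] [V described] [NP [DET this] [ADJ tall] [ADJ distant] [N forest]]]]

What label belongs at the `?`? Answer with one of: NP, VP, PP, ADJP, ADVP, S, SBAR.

PP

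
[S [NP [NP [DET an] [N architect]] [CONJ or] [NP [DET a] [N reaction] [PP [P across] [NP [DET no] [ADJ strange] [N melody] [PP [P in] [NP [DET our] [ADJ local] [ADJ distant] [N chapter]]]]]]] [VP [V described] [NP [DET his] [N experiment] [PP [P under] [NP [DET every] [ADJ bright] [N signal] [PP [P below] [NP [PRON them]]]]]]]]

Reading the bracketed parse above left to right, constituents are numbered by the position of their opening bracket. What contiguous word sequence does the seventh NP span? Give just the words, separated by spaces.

every bright signal below them

In left-to-right order the NP constituents are "an architect or a reaction across no strange melody in our local distant chapter"; "an architect"; "a reaction across no strange melody in our local distant chapter"; "no strange melody in our local distant chapter"; "our local distant chapter"; "his experiment under every bright signal below them"; "every bright signal below them"; "them". Number 7 is "every bright signal below them".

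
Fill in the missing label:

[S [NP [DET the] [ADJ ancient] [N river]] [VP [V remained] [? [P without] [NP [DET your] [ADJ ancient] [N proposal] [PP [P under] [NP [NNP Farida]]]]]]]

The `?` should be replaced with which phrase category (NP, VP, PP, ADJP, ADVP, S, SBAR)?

A constituent whose immediate children are P 'without', NP is a prepositional phrase: PP.

PP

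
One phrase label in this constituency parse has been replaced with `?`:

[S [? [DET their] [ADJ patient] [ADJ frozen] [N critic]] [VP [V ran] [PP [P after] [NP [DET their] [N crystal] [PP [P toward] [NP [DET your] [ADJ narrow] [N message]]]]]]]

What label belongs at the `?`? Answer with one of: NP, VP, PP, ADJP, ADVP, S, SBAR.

A constituent whose immediate children are DET 'their', ADJ 'patient', ADJ 'frozen', N 'critic' is a noun phrase: NP.

NP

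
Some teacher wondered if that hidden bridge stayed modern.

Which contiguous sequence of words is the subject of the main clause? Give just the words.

In the main clause the verb is "wondered"; the NP preceding it, "some teacher", is the subject.

some teacher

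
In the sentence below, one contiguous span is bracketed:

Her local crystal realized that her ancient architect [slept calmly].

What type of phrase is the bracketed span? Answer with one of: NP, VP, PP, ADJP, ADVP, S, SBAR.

VP

"slept" is the head of the bracketed span, so the span is a verb phrase: VP.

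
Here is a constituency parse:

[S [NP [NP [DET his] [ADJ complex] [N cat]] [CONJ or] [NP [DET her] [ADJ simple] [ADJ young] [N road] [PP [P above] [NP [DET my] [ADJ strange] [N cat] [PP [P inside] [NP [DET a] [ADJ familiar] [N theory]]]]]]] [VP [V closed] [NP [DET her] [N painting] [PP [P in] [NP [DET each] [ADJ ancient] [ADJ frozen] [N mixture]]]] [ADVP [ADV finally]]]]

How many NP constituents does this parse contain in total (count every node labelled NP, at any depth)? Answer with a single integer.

7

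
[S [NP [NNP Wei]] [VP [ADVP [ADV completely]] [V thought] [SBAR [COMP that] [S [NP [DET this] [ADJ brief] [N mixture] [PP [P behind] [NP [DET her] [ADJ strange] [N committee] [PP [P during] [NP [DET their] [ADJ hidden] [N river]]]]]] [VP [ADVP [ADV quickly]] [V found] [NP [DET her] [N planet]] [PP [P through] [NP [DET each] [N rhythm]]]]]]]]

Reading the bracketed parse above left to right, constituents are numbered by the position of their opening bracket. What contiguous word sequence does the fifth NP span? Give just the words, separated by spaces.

her planet

In left-to-right order the NP constituents are "Wei"; "this brief mixture behind her strange committee during their hidden river"; "her strange committee during their hidden river"; "their hidden river"; "her planet"; "each rhythm". Number 5 is "her planet".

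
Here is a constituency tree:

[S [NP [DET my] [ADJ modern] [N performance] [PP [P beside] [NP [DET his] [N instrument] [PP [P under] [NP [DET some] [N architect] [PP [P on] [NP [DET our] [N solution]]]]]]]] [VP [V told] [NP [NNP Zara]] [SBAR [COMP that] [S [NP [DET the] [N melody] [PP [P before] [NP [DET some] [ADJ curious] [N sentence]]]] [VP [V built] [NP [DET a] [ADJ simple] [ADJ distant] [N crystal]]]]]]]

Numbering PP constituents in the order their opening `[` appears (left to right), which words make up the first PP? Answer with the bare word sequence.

Opening `[PP` markers occur at word positions 4, 7, 10, 18; the first of these opens the constituent [PP beside his instrument under some architect on our solution].

beside his instrument under some architect on our solution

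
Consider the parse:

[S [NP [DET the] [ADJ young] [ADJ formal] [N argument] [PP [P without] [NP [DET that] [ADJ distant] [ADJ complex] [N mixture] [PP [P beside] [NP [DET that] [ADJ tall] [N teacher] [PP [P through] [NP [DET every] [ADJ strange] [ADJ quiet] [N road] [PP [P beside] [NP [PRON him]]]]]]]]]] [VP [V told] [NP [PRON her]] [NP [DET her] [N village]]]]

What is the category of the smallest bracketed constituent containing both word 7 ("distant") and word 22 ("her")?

S

Both words fall inside [S the young formal argument without that distant complex mixture beside that tall teacher through every strange quiet road beside him told her her village] (words 1–24), and no smaller constituent contains them both. Label: S.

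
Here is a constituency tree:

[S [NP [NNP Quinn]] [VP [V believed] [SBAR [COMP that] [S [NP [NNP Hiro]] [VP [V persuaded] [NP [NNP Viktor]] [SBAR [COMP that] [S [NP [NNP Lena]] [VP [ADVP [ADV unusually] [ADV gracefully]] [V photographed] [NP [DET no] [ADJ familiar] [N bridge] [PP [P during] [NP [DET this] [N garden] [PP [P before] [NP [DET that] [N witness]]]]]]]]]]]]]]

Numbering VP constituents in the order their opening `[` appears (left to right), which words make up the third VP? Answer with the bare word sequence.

unusually gracefully photographed no familiar bridge during this garden before that witness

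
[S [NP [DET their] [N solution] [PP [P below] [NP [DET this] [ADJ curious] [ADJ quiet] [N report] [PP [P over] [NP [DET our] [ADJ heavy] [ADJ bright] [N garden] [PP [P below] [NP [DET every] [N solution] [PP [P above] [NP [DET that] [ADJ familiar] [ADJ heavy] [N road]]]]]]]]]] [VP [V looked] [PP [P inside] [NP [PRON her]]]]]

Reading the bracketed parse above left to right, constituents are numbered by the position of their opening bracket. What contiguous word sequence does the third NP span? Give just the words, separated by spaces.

our heavy bright garden below every solution above that familiar heavy road

In left-to-right order the NP constituents are "their solution below this curious quiet report over our heavy bright garden below every solution above that familiar heavy road"; "this curious quiet report over our heavy bright garden below every solution above that familiar heavy road"; "our heavy bright garden below every solution above that familiar heavy road"; "every solution above that familiar heavy road"; "that familiar heavy road"; "her". Number 3 is "our heavy bright garden below every solution above that familiar heavy road".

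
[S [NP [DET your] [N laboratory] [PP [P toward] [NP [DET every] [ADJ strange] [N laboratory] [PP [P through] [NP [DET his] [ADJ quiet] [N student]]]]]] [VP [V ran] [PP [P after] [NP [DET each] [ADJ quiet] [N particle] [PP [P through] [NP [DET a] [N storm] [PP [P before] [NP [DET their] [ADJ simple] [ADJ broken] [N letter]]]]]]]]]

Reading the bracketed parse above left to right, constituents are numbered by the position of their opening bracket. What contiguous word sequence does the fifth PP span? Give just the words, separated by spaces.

before their simple broken letter

In left-to-right order the PP constituents are "toward every strange laboratory through his quiet student"; "through his quiet student"; "after each quiet particle through a storm before their simple broken letter"; "through a storm before their simple broken letter"; "before their simple broken letter". Number 5 is "before their simple broken letter".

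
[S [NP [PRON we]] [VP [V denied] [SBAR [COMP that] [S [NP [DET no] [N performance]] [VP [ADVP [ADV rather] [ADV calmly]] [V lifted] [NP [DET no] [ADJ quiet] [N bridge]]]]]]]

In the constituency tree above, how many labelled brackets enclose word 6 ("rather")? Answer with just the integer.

Path from the root down to the word: S → VP → SBAR → S → VP → ADVP → ADV. That is 7 enclosing brackets.

7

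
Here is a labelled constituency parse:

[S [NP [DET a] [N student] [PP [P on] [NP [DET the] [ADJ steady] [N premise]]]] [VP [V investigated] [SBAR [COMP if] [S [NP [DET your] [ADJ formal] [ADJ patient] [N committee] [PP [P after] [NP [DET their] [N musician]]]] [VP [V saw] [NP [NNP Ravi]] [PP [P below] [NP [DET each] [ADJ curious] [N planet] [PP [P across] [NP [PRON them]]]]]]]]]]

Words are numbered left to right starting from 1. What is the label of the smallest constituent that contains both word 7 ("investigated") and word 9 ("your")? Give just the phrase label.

The smallest bracket enclosing both words is [VP investigated if your formal patient committee after their musician saw Ravi below each curious planet across them], so the label is VP.

VP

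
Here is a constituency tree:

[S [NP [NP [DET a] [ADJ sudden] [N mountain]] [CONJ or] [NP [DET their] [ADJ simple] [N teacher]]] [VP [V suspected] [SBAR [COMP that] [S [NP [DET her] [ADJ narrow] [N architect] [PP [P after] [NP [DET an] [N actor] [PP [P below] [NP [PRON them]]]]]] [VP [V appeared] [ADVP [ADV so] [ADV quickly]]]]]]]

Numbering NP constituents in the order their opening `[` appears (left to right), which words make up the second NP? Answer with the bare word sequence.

a sudden mountain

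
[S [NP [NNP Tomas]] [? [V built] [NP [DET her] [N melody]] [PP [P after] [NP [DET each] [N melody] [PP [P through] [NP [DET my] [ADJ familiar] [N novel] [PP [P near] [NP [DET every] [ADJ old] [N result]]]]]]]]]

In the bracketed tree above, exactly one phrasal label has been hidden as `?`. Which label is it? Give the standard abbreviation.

VP

A constituent whose immediate children are V 'built', NP, PP is a verb phrase: VP.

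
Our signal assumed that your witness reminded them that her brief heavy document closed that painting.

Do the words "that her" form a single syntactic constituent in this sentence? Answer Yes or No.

No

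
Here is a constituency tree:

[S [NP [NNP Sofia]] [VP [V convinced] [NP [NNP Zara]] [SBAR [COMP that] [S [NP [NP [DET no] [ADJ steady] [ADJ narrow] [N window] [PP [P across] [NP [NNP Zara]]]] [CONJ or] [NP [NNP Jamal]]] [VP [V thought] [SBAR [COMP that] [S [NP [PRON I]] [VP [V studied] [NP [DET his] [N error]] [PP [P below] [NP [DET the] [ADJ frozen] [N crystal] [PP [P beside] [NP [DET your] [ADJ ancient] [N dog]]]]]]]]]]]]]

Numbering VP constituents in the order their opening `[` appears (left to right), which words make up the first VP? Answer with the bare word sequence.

convinced Zara that no steady narrow window across Zara or Jamal thought that I studied his error below the frozen crystal beside your ancient dog

In left-to-right order the VP constituents are "convinced Zara that no steady narrow window across Zara or Jamal thought that I studied his error below the frozen crystal beside your ancient dog"; "thought that I studied his error below the frozen crystal beside your ancient dog"; "studied his error below the frozen crystal beside your ancient dog". Number 1 is "convinced Zara that no steady narrow window across Zara or Jamal thought that I studied his error below the frozen crystal beside your ancient dog".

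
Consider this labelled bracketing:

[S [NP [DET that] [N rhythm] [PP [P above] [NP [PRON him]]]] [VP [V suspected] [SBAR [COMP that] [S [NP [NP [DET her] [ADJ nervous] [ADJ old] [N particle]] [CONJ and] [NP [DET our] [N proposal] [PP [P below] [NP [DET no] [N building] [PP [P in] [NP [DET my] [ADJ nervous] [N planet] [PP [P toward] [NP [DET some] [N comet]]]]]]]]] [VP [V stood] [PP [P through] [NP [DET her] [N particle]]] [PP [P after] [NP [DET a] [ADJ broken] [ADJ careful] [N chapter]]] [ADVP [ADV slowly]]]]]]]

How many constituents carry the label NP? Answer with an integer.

Scanning left to right, an opening `[NP` appears at word positions 1, 4, 7, 7, 12, 15, 18, 22, 26, 29 — 10 in total.

10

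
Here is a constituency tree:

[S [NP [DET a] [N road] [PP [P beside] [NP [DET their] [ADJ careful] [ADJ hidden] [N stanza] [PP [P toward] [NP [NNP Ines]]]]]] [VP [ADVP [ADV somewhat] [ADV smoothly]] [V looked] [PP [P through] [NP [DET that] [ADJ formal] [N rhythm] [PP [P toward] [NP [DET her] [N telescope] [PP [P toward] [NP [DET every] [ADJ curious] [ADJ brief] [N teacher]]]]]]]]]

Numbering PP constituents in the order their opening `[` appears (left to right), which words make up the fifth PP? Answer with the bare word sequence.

toward every curious brief teacher

The PP opening brackets appear, in order, over: "beside their careful hidden stanza toward Ines"; "toward Ines"; "through that formal rhythm toward her telescope toward every curious brief teacher"; "toward her telescope toward every curious brief teacher"; "toward every curious brief teacher". The fifth one spans "toward every curious brief teacher".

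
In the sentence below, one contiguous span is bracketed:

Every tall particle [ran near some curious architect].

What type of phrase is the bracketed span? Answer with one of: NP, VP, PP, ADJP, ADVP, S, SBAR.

VP

The span is built around the verb "ran" — a verb phrase (VP).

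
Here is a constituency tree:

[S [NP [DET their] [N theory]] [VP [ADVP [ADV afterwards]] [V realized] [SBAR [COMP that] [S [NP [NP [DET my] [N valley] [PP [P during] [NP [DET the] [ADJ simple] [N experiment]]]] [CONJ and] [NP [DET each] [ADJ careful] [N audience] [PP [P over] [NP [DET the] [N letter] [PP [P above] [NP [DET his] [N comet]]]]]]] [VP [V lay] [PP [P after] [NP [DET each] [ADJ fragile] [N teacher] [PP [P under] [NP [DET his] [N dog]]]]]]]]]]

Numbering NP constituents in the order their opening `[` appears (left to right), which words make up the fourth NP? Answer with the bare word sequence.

The NP opening brackets appear, in order, over: "their theory"; "my valley during the simple experiment and each careful audience over the letter above his comet"; "my valley during the simple experiment"; "the simple experiment"; "each careful audience over the letter above his comet"; "the letter above his comet"; "his comet"; "each fragile teacher under his dog"; "his dog". The fourth one spans "the simple experiment".

the simple experiment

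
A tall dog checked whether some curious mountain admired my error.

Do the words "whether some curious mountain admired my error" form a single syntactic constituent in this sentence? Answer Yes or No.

The sequence corresponds to a single SBAR node — the subordinate clause "whether some curious mountain admired my error".

Yes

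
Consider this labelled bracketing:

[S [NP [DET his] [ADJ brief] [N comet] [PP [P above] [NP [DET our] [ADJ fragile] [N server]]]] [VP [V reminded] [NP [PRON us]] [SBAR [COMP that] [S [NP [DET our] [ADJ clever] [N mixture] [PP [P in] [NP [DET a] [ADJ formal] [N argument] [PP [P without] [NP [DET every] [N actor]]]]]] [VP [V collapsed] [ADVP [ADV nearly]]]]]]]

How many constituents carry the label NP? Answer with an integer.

6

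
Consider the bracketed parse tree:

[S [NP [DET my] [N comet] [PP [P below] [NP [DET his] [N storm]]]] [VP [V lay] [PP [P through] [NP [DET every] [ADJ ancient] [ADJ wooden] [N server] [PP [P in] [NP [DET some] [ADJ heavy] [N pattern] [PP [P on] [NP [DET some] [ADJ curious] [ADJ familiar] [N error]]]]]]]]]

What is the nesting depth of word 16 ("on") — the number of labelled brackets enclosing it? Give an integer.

8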